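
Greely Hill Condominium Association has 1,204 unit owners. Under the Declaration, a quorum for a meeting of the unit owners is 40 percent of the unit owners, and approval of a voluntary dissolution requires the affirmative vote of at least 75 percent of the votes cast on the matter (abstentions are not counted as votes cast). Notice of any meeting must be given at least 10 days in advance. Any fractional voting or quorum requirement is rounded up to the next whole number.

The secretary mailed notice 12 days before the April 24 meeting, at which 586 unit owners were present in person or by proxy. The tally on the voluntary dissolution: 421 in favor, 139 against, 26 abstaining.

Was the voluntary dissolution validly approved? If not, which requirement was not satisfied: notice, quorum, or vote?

Notice: 12 days given; 10 required. Satisfied.
Quorum: 40% of 1,204 = 481.60, rounded up to 482; 586 present. Satisfied.
Vote: requires three-fourths of the votes cast (586 − 26 abstaining = 560); 3/4 of 560 = 420, so 420 needed; 421 in favor. Satisfied.

Valid — all requirements satisfied.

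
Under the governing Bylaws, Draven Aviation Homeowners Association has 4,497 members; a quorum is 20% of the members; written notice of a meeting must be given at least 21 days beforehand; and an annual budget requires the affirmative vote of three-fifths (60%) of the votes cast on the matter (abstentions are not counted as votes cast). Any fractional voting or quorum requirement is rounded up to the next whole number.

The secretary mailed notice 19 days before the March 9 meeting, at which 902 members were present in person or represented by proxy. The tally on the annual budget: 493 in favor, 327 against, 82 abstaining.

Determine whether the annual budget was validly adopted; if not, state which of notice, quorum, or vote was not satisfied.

Invalid — notice requirement not satisfied.

Notice: 19 days given; 21 required. Not satisfied.
Quorum: 20% of 4,497 = 899.40, rounded up to 900; 902 present. Satisfied.
Vote: requires three-fifths of the votes cast (902 − 82 abstaining = 820); 3/5 of 820 = 492, so 492 needed; 493 in favor. Satisfied.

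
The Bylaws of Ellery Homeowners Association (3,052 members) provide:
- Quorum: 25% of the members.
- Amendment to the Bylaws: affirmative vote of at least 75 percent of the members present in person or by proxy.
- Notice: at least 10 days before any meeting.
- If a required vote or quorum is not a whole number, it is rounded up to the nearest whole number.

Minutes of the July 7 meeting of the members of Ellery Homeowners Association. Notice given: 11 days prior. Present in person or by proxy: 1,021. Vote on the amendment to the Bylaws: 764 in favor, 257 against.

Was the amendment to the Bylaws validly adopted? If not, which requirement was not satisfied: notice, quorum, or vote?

Notice: 11 days given; 10 required. Satisfied.
Quorum: 25% of 3,052 = 763; 1,021 present. Satisfied.
Vote: requires three-fourths of those present (1,021); 3/4 of 1021 = 765.75, rounded up to 766, so 766 needed; 764 in favor. Not satisfied.

Invalid — vote requirement not satisfied.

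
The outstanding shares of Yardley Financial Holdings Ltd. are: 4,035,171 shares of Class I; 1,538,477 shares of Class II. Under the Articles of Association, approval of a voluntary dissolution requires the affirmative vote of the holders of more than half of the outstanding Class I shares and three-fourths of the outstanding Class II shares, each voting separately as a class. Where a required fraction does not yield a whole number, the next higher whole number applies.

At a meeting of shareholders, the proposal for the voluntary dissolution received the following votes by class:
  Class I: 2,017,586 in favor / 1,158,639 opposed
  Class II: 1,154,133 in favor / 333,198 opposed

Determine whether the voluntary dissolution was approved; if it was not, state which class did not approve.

Approved — every class gave the required vote.

Class I: a majority of 4035171 is 2017586; 2,017,586 required, 2,017,586 in favor — approved.
Class II: 3/4 of 1538477 = 1153857.75, rounded up to 1153858; 1,153,858 required, 1,154,133 in favor — approved.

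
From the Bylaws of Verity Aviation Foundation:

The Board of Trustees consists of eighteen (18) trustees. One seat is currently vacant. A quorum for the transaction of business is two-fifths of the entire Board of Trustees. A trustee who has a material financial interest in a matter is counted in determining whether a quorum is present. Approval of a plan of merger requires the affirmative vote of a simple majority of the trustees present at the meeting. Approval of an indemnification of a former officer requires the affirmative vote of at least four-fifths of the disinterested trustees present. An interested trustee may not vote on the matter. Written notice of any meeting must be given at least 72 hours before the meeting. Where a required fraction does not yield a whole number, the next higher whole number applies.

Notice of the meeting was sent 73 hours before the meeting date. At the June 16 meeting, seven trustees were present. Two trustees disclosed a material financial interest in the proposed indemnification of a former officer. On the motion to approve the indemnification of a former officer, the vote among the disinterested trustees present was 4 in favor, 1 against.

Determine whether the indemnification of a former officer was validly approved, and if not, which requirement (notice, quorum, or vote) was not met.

Invalid — quorum requirement not satisfied.

Notice: 73 hours given; 72 required (73 ≥ 72). Satisfied.
Quorum: 7 present (interested trustees count toward quorum); quorum is 8. Not satisfied.
Vote: the indemnification of a former officer requires four-fifths of the disinterested trustees present (7 − 2 = 5). 4/5 of 5 = 4, so 4 affirmative votes are needed; 4 voted in favor. Satisfied. (Moot — without a quorum no business can be validly transacted.)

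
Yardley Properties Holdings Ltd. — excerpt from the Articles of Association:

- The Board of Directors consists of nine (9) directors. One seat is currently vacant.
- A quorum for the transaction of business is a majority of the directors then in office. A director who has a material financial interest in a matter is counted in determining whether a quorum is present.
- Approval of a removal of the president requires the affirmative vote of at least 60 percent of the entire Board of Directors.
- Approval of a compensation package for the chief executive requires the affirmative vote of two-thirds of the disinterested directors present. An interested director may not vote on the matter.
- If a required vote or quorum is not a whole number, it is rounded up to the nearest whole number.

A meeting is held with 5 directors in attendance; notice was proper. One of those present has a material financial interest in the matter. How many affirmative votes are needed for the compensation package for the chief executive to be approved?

The compensation package for the chief executive requires two-thirds of the disinterested directors present (5 − 1 = 4).
2/3 of 4 = 2.67, rounded up to 3.

3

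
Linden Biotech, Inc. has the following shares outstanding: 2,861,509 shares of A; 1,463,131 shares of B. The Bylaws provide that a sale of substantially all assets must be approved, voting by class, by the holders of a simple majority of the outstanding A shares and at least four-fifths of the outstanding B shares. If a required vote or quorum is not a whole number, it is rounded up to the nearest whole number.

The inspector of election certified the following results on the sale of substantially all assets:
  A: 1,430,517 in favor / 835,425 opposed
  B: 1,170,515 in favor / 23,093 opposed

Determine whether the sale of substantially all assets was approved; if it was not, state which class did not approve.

Not approved — the A shares did not give the required vote.

A: a majority of 2861509 is 1430755; 1,430,755 required, 1,430,517 in favor — not approved.
B: 4/5 of 1463131 = 1170504.80, rounded up to 1170505; 1,170,505 required, 1,170,515 in favor — approved.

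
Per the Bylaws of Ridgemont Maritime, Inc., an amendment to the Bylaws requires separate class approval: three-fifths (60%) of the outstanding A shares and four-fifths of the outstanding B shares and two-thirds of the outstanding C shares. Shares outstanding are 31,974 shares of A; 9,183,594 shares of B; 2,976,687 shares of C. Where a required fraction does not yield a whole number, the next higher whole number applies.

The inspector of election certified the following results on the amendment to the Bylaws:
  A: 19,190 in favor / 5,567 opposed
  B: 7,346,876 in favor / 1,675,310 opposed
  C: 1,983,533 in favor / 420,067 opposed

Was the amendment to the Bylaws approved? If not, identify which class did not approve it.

A: 3/5 of 31974 = 19184.40, rounded up to 19185; 19,185 required, 19,190 in favor — approved.
B: 4/5 of 9183594 = 7346875.20, rounded up to 7346876; 7,346,876 required, 7,346,876 in favor — approved.
C: 2/3 of 2976687 = 1984458; 1,984,458 required, 1,983,533 in favor — not approved.

Not approved — the C shares did not give the required vote.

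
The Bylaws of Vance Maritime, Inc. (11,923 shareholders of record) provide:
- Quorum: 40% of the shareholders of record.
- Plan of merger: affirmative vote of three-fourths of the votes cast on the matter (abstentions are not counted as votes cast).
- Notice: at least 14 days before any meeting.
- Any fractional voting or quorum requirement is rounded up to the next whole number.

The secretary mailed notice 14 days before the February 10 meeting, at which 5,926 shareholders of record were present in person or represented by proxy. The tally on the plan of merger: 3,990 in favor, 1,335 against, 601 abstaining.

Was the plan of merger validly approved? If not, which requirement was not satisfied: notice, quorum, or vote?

Notice: 14 days given; 14 required. Satisfied.
Quorum: 40% of 11,923 = 4,769.20, rounded up to 4,770; 5,926 present. Satisfied.
Vote: requires three-fourths of the votes cast (5,926 − 601 abstaining = 5,325); 3/4 of 5325 = 3993.75, rounded up to 3994, so 3,994 needed; 3,990 in favor. Not satisfied.

Invalid — vote requirement not satisfied.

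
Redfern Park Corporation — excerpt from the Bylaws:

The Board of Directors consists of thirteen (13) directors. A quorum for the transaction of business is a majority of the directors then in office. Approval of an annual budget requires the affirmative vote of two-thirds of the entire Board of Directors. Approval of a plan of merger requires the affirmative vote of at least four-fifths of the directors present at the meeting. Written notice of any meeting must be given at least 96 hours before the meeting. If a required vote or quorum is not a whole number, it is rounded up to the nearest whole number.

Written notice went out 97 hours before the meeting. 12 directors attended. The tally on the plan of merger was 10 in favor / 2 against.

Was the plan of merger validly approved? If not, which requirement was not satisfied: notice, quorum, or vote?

Notice: 97 hours given; 96 required (97 ≥ 96). Satisfied.
Quorum: 12 present; quorum is 7. Satisfied.
Vote: the plan of merger requires four-fifths of the directors present (12). 4/5 of 12 = 9.60, rounded up to 10, so 10 affirmative votes are needed; 10 voted in favor. Satisfied.

Valid — all requirements satisfied.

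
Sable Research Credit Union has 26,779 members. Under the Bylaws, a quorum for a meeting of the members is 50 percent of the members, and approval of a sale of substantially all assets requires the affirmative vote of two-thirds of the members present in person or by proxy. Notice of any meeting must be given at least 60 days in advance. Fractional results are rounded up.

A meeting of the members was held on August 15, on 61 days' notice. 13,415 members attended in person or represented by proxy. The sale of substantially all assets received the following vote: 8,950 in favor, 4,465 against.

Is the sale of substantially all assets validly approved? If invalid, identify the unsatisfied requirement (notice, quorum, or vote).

Valid — all requirements satisfied.

Notice: 61 days given; 60 required. Satisfied.
Quorum: 50% of 26,779 = 13,389.50, rounded up to 13,390; 13,415 present. Satisfied.
Vote: requires two-thirds of those present (13,415); 2/3 of 13415 = 8943.33, rounded up to 8944, so 8,944 needed; 8,950 in favor. Satisfied.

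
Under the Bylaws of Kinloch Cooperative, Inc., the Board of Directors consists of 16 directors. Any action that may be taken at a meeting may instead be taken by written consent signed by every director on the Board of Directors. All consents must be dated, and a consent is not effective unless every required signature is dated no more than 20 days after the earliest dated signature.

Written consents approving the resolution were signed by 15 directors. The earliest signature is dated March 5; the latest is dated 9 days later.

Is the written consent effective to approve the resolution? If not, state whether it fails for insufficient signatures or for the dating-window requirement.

Signatures required: all of 16 — unanimous means all 16, so 16 needed; 15 signed. Insufficient.
Dating window: the latest signature is 9 days after the earliest; the limit is 20 days. Within the window.

Not effective — insufficient signatures.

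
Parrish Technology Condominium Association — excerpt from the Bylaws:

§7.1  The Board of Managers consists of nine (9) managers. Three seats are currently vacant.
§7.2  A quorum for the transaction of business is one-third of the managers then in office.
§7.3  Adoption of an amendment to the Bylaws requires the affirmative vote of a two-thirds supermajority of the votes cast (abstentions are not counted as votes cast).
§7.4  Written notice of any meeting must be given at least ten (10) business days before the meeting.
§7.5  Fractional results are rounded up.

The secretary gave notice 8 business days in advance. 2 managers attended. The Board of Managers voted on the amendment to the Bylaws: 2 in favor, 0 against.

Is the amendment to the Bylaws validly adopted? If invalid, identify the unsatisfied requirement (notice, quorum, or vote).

Notice: 8 business days given; 10 required (8 < 10). Not satisfied.
Quorum: 2 present; quorum is 2. Satisfied.
Vote: the amendment to the Bylaws requires two-thirds of the votes cast (2). 2/3 of 2 = 1.33, rounded up to 2, so 2 affirmative votes are needed; 2 voted in favor. Satisfied.

Invalid — notice requirement not satisfied.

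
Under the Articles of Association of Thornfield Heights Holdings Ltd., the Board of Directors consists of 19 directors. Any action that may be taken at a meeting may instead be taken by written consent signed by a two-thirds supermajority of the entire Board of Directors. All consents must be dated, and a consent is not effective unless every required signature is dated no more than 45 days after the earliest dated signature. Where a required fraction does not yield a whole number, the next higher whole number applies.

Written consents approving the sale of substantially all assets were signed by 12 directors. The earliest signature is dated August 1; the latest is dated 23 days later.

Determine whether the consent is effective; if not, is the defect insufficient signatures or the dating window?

Signatures required: a two-thirds supermajority of 19 — 2/3 of 19 = 12.67, rounded up to 13, so 13 needed; 12 signed. Insufficient.
Dating window: the latest signature is 23 days after the earliest; the limit is 45 days. Within the window.

Not effective — insufficient signatures.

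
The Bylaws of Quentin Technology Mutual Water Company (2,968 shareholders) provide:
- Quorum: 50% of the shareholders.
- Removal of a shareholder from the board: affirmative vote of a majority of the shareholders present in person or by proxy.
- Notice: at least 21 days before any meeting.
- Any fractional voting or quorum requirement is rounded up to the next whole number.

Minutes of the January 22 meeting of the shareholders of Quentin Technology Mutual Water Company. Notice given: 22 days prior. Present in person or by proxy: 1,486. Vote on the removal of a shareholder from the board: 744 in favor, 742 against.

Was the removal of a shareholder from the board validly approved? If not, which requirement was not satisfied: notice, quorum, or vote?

Valid — all requirements satisfied.

Notice: 22 days given; 21 required. Satisfied.
Quorum: 50% of 2,968 = 1,484; 1,486 present. Satisfied.
Vote: requires a majority of those present (1,486); a majority of 1486 is 744, so 744 needed; 744 in favor. Satisfied.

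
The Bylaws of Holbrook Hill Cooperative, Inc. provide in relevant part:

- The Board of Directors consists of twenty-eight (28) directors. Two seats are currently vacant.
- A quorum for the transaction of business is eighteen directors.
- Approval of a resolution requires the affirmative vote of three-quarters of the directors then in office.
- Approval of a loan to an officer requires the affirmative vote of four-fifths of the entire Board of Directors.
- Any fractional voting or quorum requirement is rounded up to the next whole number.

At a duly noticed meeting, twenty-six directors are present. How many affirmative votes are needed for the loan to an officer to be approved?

The loan to an officer requires four-fifths of the entire Board of Directors (28).
4/5 of 28 = 22.40, rounded up to 23.

23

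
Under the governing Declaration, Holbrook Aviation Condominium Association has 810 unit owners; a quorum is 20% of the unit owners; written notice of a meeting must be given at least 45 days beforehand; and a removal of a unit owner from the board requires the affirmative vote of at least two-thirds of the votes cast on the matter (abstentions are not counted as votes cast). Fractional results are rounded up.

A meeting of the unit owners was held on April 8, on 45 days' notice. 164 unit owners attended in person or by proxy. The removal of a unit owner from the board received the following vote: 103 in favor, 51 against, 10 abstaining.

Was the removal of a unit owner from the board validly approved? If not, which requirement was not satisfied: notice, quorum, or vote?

Valid — all requirements satisfied.

Notice: 45 days given; 45 required. Satisfied.
Quorum: 20% of 810 = 162; 164 present. Satisfied.
Vote: requires two-thirds of the votes cast (164 − 10 abstaining = 154); 2/3 of 154 = 102.67, rounded up to 103, so 103 needed; 103 in favor. Satisfied.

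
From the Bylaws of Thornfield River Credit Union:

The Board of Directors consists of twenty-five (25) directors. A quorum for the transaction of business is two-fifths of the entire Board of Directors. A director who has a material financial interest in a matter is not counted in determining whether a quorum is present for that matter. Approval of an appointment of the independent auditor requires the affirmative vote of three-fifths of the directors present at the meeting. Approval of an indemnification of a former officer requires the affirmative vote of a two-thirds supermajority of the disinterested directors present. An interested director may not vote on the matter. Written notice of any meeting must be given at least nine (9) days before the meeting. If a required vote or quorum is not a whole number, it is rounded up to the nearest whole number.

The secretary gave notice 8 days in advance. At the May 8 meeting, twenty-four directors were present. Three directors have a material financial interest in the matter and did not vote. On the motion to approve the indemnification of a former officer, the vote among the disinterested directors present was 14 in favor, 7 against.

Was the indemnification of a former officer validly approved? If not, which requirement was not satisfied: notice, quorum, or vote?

Notice: 8 days given; 9 required (8 < 9). Not satisfied.
Quorum: 24 present, but the 3 interested directors do not count, leaving 21. Quorum is 10. Satisfied.
Vote: the indemnification of a former officer requires two-thirds of the disinterested directors present (24 − 3 = 21). 2/3 of 21 = 14, so 14 affirmative votes are needed; 14 voted in favor. Satisfied.

Invalid — notice requirement not satisfied.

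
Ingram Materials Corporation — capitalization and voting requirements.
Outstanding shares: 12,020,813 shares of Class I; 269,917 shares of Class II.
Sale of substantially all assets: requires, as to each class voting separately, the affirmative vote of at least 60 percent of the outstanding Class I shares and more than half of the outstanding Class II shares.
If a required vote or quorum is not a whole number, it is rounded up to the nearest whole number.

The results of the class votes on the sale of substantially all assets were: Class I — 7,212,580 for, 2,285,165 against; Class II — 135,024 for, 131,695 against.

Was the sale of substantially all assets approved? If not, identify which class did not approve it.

Class I: 3/5 of 12020813 = 7212487.80, rounded up to 7212488; 7,212,488 required, 7,212,580 in favor — approved.
Class II: a majority of 269917 is 134959; 134,959 required, 135,024 in favor — approved.

Approved — every class gave the required vote.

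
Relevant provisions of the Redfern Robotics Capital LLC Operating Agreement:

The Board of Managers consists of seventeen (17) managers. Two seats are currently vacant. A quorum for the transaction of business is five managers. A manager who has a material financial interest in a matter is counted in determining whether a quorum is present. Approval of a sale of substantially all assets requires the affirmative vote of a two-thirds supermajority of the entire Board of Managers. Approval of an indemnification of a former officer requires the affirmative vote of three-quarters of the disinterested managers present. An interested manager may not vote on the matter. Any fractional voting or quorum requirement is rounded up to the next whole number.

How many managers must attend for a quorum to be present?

The quorum is fixed at 5.

5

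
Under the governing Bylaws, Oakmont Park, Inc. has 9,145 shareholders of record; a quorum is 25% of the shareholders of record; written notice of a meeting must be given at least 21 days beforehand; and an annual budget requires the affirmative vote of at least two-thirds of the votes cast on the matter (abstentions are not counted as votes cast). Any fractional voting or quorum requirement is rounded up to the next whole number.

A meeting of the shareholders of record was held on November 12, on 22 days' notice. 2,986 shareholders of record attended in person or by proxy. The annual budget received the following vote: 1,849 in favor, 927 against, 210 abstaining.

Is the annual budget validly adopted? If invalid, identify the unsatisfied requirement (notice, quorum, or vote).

Invalid — vote requirement not satisfied.

Notice: 22 days given; 21 required. Satisfied.
Quorum: 25% of 9,145 = 2,286.25, rounded up to 2,287; 2,986 present. Satisfied.
Vote: requires two-thirds of the votes cast (2,986 − 210 abstaining = 2,776); 2/3 of 2776 = 1850.67, rounded up to 1851, so 1,851 needed; 1,849 in favor. Not satisfied.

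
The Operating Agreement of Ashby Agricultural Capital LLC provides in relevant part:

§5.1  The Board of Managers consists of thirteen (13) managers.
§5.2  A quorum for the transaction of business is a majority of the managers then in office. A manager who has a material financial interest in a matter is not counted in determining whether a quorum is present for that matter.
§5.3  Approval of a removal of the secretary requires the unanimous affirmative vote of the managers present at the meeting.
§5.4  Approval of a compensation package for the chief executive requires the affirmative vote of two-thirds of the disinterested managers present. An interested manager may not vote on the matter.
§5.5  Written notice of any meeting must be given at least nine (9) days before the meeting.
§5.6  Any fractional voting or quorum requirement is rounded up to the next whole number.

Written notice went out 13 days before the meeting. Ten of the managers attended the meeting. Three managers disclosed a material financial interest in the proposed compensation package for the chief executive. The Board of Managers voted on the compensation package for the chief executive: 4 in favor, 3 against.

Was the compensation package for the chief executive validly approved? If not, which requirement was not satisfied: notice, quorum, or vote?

Invalid — vote requirement not satisfied.

Notice: 13 days given; 9 required (13 ≥ 9). Satisfied.
Quorum: 10 present, but the 3 interested managers do not count, leaving 7. Quorum is 7. Satisfied.
Vote: the compensation package for the chief executive requires two-thirds of the disinterested managers present (10 − 3 = 7). 2/3 of 7 = 4.67, rounded up to 5, so 5 affirmative votes are needed; 4 voted in favor. Not satisfied.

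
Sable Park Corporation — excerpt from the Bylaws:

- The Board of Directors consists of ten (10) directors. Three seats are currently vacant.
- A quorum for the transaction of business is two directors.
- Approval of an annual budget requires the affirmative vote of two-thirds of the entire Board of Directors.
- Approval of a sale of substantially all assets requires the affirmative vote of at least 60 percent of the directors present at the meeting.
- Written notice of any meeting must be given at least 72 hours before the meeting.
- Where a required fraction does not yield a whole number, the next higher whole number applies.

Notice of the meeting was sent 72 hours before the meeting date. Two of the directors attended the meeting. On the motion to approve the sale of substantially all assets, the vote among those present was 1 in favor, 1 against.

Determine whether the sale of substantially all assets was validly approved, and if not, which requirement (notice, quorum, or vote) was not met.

Invalid — vote requirement not satisfied.

Notice: 72 hours given; 72 required (72 ≥ 72). Satisfied.
Quorum: 2 present; quorum is 2. Satisfied.
Vote: the sale of substantially all assets requires three-fifths of the directors present (2). 3/5 of 2 = 1.20, rounded up to 2, so 2 affirmative votes are needed; 1 voted in favor. Not satisfied.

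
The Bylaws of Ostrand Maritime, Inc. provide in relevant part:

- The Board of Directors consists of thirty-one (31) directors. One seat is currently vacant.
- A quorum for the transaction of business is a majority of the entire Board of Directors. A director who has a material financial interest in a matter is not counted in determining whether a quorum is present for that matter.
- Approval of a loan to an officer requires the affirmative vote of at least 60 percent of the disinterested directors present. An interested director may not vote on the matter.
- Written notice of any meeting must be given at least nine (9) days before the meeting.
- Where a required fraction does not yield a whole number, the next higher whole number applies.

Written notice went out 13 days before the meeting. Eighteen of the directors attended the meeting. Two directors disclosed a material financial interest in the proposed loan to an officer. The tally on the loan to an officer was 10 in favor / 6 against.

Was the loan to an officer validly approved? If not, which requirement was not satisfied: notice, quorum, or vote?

Notice: 13 days given; 9 required (13 ≥ 9). Satisfied.
Quorum: 18 present, but the 2 interested directors do not count, leaving 16. Quorum is 16. Satisfied.
Vote: the loan to an officer requires three-fifths of the disinterested directors present (18 − 2 = 16). 3/5 of 16 = 9.60, rounded up to 10, so 10 affirmative votes are needed; 10 voted in favor. Satisfied.

Valid — all requirements satisfied.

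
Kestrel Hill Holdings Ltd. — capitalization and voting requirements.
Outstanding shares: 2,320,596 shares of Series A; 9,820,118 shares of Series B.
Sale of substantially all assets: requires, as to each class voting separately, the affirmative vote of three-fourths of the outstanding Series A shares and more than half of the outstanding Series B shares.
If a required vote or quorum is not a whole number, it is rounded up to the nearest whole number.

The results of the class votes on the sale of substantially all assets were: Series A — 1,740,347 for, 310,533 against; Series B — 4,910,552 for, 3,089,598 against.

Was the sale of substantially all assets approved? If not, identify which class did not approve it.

Series A: 3/4 of 2320596 = 1740447; 1,740,447 required, 1,740,347 in favor — not approved.
Series B: a majority of 9820118 is 4910060; 4,910,060 required, 4,910,552 in favor — approved.

Not approved — the Series A shares did not give the required vote.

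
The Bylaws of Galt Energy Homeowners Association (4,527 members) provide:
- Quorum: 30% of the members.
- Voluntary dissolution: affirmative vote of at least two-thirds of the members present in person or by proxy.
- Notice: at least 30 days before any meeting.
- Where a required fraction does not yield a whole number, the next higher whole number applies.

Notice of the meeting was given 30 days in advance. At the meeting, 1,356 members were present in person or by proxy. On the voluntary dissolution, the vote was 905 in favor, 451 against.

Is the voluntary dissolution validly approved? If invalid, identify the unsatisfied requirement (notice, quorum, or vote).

Invalid — quorum requirement not satisfied.

Notice: 30 days given; 30 required. Satisfied.
Quorum: 30% of 4,527 = 1,358.10, rounded up to 1,359; 1,356 present. Not satisfied.
Vote: requires two-thirds of those present (1,356); 2/3 of 1356 = 904, so 904 needed; 905 in favor. Satisfied.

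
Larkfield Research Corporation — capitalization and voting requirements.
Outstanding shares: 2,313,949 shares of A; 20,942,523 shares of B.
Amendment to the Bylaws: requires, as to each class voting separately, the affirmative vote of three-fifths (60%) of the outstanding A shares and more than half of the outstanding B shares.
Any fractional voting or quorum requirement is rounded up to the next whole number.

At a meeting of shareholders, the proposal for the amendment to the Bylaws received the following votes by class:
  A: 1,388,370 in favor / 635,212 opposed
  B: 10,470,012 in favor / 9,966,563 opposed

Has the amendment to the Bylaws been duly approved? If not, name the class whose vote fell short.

A: 3/5 of 2313949 = 1388369.40, rounded up to 1388370; 1,388,370 required, 1,388,370 in favor — approved.
B: a majority of 20942523 is 10471262; 10,471,262 required, 10,470,012 in favor — not approved.

Not approved — the B shares did not give the required vote.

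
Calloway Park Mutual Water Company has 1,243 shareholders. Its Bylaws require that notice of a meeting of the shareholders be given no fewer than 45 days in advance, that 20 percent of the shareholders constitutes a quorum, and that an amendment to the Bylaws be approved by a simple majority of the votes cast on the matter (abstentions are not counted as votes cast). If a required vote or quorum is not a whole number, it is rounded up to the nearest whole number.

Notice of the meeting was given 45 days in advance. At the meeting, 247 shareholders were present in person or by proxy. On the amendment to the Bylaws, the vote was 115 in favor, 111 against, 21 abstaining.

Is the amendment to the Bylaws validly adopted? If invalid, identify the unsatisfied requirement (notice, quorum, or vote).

Invalid — quorum requirement not satisfied.

Notice: 45 days given; 45 required. Satisfied.
Quorum: 20% of 1,243 = 248.60, rounded up to 249; 247 present. Not satisfied.
Vote: requires a majority of the votes cast (247 − 21 abstaining = 226); a majority of 226 is 114, so 114 needed; 115 in favor. Satisfied.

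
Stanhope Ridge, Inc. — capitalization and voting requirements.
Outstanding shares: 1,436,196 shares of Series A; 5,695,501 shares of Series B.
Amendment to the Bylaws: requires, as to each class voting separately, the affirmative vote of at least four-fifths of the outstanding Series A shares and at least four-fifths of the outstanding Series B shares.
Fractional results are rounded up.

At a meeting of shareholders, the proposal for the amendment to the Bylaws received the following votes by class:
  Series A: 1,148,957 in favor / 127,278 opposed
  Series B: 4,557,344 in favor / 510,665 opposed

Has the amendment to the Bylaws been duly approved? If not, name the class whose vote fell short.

Series A: 4/5 of 1436196 = 1148956.80, rounded up to 1148957; 1,148,957 required, 1,148,957 in favor — approved.
Series B: 4/5 of 5695501 = 4556400.80, rounded up to 4556401; 4,556,401 required, 4,557,344 in favor — approved.

Approved — every class gave the required vote.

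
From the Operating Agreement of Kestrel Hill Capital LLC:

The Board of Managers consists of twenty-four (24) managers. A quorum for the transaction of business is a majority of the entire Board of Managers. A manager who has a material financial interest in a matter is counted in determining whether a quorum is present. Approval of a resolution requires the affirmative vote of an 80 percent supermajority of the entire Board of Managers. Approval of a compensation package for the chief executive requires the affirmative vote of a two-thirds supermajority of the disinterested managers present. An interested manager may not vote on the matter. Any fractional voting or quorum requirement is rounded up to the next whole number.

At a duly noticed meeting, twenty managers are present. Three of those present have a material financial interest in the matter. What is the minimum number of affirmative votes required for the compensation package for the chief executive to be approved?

12

The compensation package for the chief executive requires two-thirds of the disinterested managers present (20 − 3 = 17).
2/3 of 17 = 11.33, rounded up to 12.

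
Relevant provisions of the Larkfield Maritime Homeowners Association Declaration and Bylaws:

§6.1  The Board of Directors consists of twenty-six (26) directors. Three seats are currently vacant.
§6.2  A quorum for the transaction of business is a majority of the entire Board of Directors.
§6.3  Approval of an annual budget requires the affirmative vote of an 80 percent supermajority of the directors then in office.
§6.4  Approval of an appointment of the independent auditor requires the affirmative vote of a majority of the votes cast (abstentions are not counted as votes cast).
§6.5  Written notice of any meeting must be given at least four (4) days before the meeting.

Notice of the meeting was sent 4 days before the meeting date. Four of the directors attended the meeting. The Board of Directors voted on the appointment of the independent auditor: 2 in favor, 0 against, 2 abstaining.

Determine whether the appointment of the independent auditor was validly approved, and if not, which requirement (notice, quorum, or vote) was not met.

Notice: 4 days given; 4 required (4 ≥ 4). Satisfied.
Quorum: 4 present; quorum is 14. Not satisfied.
Vote: the appointment of the independent auditor requires a majority of the votes cast (4 present − 2 abstaining = 2). A majority of 2 is 2, so 2 affirmative votes are needed; 2 voted in favor. Satisfied. (Moot — without a quorum no business can be validly transacted.)

Invalid — quorum requirement not satisfied.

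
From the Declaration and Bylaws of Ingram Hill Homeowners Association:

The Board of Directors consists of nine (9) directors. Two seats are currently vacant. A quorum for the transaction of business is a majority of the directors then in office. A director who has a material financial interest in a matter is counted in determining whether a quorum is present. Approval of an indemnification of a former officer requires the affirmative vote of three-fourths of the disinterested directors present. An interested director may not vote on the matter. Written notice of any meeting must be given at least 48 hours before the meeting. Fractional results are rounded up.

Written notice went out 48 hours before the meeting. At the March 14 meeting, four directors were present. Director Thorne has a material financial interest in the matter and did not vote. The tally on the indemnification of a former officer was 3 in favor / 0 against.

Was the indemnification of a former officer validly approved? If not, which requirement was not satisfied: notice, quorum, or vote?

Valid — all requirements satisfied.

Notice: 48 hours given; 48 required (48 ≥ 48). Satisfied.
Quorum: 4 present (interested directors count toward quorum); quorum is 4. Satisfied.
Vote: the indemnification of a former officer requires three-fourths of the disinterested directors present (4 − 1 = 3). 3/4 of 3 = 2.25, rounded up to 3, so 3 affirmative votes are needed; 3 voted in favor. Satisfied.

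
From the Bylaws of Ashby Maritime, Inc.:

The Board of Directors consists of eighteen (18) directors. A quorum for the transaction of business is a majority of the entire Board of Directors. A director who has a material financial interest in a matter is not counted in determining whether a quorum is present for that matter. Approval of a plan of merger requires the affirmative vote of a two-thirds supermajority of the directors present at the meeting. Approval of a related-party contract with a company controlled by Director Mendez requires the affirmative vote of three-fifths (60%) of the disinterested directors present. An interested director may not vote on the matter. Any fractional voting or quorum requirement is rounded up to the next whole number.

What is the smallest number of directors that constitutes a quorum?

10

A majority of 18 is 10.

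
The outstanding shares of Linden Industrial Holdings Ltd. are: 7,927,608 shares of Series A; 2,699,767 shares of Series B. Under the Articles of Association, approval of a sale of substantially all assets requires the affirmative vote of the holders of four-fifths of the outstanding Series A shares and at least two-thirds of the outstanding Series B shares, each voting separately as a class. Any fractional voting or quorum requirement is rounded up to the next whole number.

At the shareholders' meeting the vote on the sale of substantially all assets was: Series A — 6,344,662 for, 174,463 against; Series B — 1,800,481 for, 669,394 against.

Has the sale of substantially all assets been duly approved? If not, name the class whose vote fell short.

Approved — every class gave the required vote.

Series A: 4/5 of 7927608 = 6342086.40, rounded up to 6342087; 6,342,087 required, 6,344,662 in favor — approved.
Series B: 2/3 of 2699767 = 1799844.67, rounded up to 1799845; 1,799,845 required, 1,800,481 in favor — approved.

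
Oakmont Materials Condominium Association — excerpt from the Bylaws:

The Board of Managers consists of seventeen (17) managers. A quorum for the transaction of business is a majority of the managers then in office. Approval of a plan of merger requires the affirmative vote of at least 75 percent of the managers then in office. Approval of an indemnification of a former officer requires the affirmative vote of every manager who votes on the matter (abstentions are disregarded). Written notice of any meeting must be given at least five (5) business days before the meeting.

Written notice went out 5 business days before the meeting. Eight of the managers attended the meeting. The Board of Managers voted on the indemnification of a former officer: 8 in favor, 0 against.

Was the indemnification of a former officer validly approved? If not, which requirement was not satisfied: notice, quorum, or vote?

Notice: 5 business days given; 5 required (5 ≥ 5). Satisfied.
Quorum: 8 present; quorum is 9. Not satisfied.
Vote: the indemnification of a former officer requires the unanimous vote of the votes cast (8). Unanimous means all 8, so 8 affirmative votes are needed; 8 voted in favor. Satisfied. (Moot — without a quorum no business can be validly transacted.)

Invalid — quorum requirement not satisfied.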